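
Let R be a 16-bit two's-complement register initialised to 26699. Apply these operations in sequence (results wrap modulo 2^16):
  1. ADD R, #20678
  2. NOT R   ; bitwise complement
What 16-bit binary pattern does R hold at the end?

0100011011101110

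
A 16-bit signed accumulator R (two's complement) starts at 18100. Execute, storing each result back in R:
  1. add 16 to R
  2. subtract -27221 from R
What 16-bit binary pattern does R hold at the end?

1011000100011001

Start: R = 18100 = 0100011010110100.
R = 18100 + 16 = 18116 = 0100011011000100
R = 18116 − (-27221) = 45337; wraps to -20199 = 1011000100011001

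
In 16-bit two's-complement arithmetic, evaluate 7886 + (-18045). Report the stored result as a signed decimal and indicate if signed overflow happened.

-10159; no overflow

7886 → 0001111011001110
-18045 → 1011100110000011
  0001111011001110
+ 1011100110000011
= 1101100001010001
Result 1101100001010001: MSB = 1 → 55377 − 65536 = -10159.
Addends have opposite signs, so signed overflow cannot occur.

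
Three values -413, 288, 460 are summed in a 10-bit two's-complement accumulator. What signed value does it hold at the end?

-413 + 288 = -125 (1110000011)
-125 + 460 = 335 (0101001111)

335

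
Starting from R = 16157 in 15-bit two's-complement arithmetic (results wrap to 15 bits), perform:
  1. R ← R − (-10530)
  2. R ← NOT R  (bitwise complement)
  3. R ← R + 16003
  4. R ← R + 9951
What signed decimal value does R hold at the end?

Start: R = 16157 = 011111100011101.
R = 16157 − (-10530) = 26687; wraps to -6081 = 110100000111111
R = NOT 110100000111111 = 001011111000000 = 6080
R = 6080 + 16003 = 22083; wraps to -10685 = 101011001000011
R = -10685 + 9951 = -734 = 111110100100010

-734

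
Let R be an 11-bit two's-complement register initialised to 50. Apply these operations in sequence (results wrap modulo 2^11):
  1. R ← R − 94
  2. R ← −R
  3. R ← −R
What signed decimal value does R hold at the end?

Start: R = 50 = 00000110010.
R = 50 − 94 = -44 = 11111010100
R = −(-44) = 44 = 00000101100
R = −(44) = -44 = 11111010100

-44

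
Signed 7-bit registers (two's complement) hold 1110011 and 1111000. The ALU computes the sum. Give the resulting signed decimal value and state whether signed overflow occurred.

1110011 = -13 (signed)
1111000 = -8 (signed)
  1110011
+ 1111000
= 1101011  (discard carry-out 1)
Result 1101011: MSB = 1 → 107 − 128 = -21.
Both addends are negative and so is the stored result: no signed overflow.

-21; no overflow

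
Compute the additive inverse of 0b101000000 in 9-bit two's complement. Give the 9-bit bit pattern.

011000000

Invert: 010111111. Add 1: 011000000.
Check: 101000000 = -192, 011000000 = 192.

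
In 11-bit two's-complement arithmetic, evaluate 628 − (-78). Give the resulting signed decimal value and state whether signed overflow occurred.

628 → 01001110100
-78 → 11110110010
Subtract via negate-and-add: invert 11110110010 + 1 = 00001001110 (i.e. 78).
  01001110100
+ 00001001110
= 01011000010
Result 01011000010: MSB = 0 → value 706.
Both addends (after negating the subtrahend) are non-negative and so is the stored result: no signed overflow.

706; no overflow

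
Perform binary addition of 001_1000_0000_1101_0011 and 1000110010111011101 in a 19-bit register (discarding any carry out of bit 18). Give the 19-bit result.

1011110011010110000

  0011000000011010011
+ 1000110010111011101
= 1011110011010110000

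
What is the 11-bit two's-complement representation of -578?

10110111110

|-578| = 578 = 01001000010 in 11 bits.
Invert the bits: 10110111101. Add 1: 10110111110.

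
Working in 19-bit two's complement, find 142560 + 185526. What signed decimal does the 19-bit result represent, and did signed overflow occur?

-196202; overflow

142560 → 0100010110011100000
185526 → 0101101010010110110
  0100010110011100000
+ 0101101010010110110
= 1010000000110010110
Result 1010000000110010110: MSB = 1 → 328086 − 524288 = -196202.
Both addends are non-negative but the stored result is negative: signed overflow. The true value 142560 + 185526 = 328086 lies outside [-262144, 262143].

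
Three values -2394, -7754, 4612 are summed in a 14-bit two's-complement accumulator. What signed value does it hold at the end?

-2394 + (-7754) = -10148 → wraps to 6236 (01100001011100)
6236 + 4612 = 10848 → wraps to -5536 (10101001100000)

-5536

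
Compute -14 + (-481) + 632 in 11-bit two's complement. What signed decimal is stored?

137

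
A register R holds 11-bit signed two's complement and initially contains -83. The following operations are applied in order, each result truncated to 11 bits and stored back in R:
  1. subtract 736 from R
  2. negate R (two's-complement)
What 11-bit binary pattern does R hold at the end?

Start: R = -83 = 11110101101.
R = -83 − 736 = -819 = 10011001101
R = −(-819) = 819 = 01100110011

01100110011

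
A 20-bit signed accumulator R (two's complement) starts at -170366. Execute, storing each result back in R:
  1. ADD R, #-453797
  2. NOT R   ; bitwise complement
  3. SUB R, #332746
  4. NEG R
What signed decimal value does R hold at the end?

-291416

Start: R = -170366 = 11010110011010000010.
R = -170366 + (-453797) = -624163; wraps to 424413 = 01100111100111011101
R = NOT 01100111100111011101 = 10011000011000100010 = -424414
R = -424414 − 332746 = -757160; wraps to 291416 = 01000111001001011000
R = −(291416) = -291416 = 10111000110110101000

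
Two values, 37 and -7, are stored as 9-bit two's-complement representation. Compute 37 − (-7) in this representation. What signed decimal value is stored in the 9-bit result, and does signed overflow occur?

37 → 000100101
-7 → 111111001
Subtract via negate-and-add: invert 111111001 + 1 = 000000111 (i.e. 7).
  000100101
+ 000000111
= 000101100
Result 000101100: MSB = 0 → value 44.
Both addends (after negating the subtrahend) are non-negative and so is the stored result: no signed overflow.

44; no overflow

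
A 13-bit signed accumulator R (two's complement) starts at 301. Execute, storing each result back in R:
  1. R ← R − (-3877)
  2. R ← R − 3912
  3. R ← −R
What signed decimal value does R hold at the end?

-266

Start: R = 301 = 0000100101101.
R = 301 − (-3877) = 4178; wraps to -4014 = 1000001010010
R = -4014 − 3912 = -7926; wraps to 266 = 0000100001010
R = −(266) = -266 = 1111011110110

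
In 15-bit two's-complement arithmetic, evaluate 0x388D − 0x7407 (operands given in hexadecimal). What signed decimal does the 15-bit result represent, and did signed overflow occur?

0x388D = 011100010001101 = 14477 (signed)
0x7407 = 111010000000111 = -3065 (signed)
Subtract via negate-and-add: invert 111010000000111 + 1 = 000101111111001 (i.e. 3065).
  011100010001101
+ 000101111111001
= 100010010000110
Result 100010010000110: MSB = 1 → 17542 − 32768 = -15226.
Both addends (after negating the subtrahend) are non-negative but the stored result is negative: signed overflow. The true value 14477 − (-3065) = 17542 lies outside [-16384, 16383].

-15226; overflow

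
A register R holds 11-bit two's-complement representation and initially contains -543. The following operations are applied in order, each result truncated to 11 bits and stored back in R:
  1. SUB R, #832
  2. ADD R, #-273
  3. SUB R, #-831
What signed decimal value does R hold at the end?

-817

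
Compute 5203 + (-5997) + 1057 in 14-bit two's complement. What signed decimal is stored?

263

5203 + (-5997) = -794 (11110011100110)
-794 + 1057 = 263 (00000100000111)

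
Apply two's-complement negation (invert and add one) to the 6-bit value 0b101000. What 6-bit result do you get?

Invert: 010111. Add 1: 011000.

011000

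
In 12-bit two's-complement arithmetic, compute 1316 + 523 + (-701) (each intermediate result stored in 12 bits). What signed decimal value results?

1138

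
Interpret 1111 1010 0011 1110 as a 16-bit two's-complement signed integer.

-1474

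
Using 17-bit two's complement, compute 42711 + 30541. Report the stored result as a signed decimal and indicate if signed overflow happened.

-57820; overflow

42711 → 01010011011010111
30541 → 00111011101001101
  01010011011010111
+ 00111011101001101
= 10001111000100100
Result 10001111000100100: MSB = 1 → 73252 − 131072 = -57820.
Both addends are non-negative but the stored result is negative: signed overflow. The true value 42711 + 30541 = 73252 lies outside [-65536, 65535].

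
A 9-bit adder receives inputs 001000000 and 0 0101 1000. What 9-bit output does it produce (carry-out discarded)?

010011000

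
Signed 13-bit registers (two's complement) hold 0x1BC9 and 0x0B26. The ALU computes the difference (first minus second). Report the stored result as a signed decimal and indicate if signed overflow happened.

-3933; no overflow

0x1BC9 = 1101111001001 = -1079 (signed)
0x0B26 = 0101100100110 = 2854 (signed)
Subtract via negate-and-add: invert 0101100100110 + 1 = 1010011011010 (i.e. -2854).
  1101111001001
+ 1010011011010
= 1000010100011  (discard carry-out 1)
Result 1000010100011: MSB = 1 → 4259 − 8192 = -3933.
Both addends (after negating the subtrahend) are negative and so is the stored result: no signed overflow.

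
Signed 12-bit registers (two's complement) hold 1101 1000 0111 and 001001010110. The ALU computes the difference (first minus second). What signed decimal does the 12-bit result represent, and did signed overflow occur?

-1231; no overflow

1101 1000 0111 → 110110000111 = -633 (signed)
001001010110 = 598 (signed)
Subtract via negate-and-add: invert 001001010110 + 1 = 110110101010 (i.e. -598).
  110110000111
+ 110110101010
= 101100110001  (discard carry-out 1)
Result 101100110001: MSB = 1 → 2865 − 4096 = -1231.
Both addends (after negating the subtrahend) are negative and so is the stored result: no signed overflow.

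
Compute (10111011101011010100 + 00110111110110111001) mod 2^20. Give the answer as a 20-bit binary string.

11110011100010001101

  10111011101011010100
+ 00110111110110111001
= 11110011100010001101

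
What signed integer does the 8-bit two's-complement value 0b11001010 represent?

MSB is 1, so the value is negative.
Invert: 00110101. Add 1: 00110110 = 54. So the value is −54.

-54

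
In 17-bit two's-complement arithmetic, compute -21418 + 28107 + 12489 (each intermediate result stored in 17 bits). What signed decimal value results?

19178

-21418 + 28107 = 6689 (00001101000100001)
6689 + 12489 = 19178 (00100101011101010)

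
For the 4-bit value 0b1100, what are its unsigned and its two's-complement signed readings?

unsigned = 12, signed = -4

Unsigned: 1100 = 12.
Signed: MSB=1 → 12 − 16 = -4.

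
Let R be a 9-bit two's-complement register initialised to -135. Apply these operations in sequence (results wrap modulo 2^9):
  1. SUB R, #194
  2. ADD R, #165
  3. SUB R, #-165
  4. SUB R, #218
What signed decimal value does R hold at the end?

Start: R = -135 = 101111001.
R = -135 − 194 = -329; wraps to 183 = 010110111
R = 183 + 165 = 348; wraps to -164 = 101011100
R = -164 − (-165) = 1 = 000000001
R = 1 − 218 = -217 = 100100111

-217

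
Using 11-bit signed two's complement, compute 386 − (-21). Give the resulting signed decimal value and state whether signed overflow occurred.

386 → 00110000010
-21 → 11111101011
Subtract via negate-and-add: invert 11111101011 + 1 = 00000010101 (i.e. 21).
  00110000010
+ 00000010101
= 00110010111
Result 00110010111: MSB = 0 → value 407.
Both addends (after negating the subtrahend) are non-negative and so is the stored result: no signed overflow.

407; no overflow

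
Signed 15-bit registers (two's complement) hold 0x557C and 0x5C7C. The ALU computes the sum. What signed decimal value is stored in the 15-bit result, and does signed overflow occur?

12792; overflow

0x557C = 101010101111100 = -10884 (signed)
0x5C7C = 101110001111100 = -9092 (signed)
  101010101111100
+ 101110001111100
= 011000111111000  (discard carry-out 1)
Result 011000111111000: MSB = 0 → value 12792.
Both addends are negative but the stored result is non-negative: signed overflow. The true value -10884 + (-9092) = -19976 lies outside [-16384, 16383].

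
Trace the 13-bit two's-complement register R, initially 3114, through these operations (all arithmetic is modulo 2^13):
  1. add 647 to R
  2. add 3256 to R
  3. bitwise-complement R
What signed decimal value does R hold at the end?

Start: R = 3114 = 0110000101010.
R = 3114 + 647 = 3761 = 0111010110001
R = 3761 + 3256 = 7017; wraps to -1175 = 1101101101001
R = NOT 1101101101001 = 0010010010110 = 1174

1174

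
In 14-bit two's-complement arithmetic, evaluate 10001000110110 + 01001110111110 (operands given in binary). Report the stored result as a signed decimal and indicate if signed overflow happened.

-2572; no overflow

10001000110110 = -7626 (signed)
01001110111110 = 5054 (signed)
  10001000110110
+ 01001110111110
= 11010111110100
Result 11010111110100: MSB = 1 → 13812 − 16384 = -2572.
Addends have opposite signs, so signed overflow cannot occur.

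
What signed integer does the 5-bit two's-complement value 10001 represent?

MSB is 1, so the value is negative.
Invert: 01110. Add 1: 01111 = 15. So the value is −15.

-15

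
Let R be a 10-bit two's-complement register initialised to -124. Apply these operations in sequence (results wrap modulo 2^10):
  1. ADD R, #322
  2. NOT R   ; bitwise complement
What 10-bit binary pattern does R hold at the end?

1100111001

Start: R = -124 = 1110000100.
R = -124 + 322 = 198 = 0011000110
R = NOT 0011000110 = 1100111001 = -199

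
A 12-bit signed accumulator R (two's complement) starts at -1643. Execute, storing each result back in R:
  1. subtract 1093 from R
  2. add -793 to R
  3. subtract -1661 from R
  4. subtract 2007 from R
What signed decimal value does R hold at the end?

Start: R = -1643 = 100110010101.
R = -1643 − 1093 = -2736; wraps to 1360 = 010101010000
R = 1360 + (-793) = 567 = 001000110111
R = 567 − (-1661) = 2228; wraps to -1868 = 100010110100
R = -1868 − 2007 = -3875; wraps to 221 = 000011011101

221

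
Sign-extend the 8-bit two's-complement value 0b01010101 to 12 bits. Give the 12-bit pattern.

MSB of 01010101 is 0; replicate it into the new high bits.
0000|01010101 → 000001010101 (still 85).

000001010101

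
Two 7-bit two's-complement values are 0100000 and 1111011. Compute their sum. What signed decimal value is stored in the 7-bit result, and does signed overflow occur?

27; no overflow

0100000 = 32 (signed)
1111011 = -5 (signed)
  0100000
+ 1111011
= 0011011  (discard carry-out 1)
Result 0011011: MSB = 0 → value 27.
Addends have opposite signs, so signed overflow cannot occur.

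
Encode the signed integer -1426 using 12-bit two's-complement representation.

|-1426| = 1426 = 010110010010 in 12 bits.
Invert the bits: 101001101101. Add 1: 101001101110.

101001101110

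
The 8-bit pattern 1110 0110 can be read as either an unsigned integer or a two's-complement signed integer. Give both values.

unsigned = 230, signed = -26

Unsigned: 11100110 = 230.
Signed: MSB=1 → 230 − 256 = -26.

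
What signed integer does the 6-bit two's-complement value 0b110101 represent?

MSB is 1, so the value is negative.
Invert: 001010. Add 1: 001011 = 11. So the value is −11.

-11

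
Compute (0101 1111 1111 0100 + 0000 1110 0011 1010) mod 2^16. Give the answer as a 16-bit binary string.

  0101111111110100
+ 0000111000111010
= 0110111000101110

0110111000101110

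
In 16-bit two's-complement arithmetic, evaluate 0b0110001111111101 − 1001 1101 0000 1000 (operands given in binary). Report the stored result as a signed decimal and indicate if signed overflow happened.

-14603; overflow

0b0110001111111101 → 0110001111111101 = 25597 (signed)
1001 1101 0000 1000 → 1001110100001000 = -25336 (signed)
Subtract via negate-and-add: invert 1001110100001000 + 1 = 0110001011111000 (i.e. 25336).
  0110001111111101
+ 0110001011111000
= 1100011011110101
Result 1100011011110101: MSB = 1 → 50933 − 65536 = -14603.
Both addends (after negating the subtrahend) are non-negative but the stored result is negative: signed overflow. The true value 25597 − (-25336) = 50933 lies outside [-32768, 32767].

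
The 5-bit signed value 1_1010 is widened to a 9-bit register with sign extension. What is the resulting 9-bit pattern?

111111010

MSB of 11010 is 1; replicate it into the new high bits.
1111|11010 → 111111010 (still -6).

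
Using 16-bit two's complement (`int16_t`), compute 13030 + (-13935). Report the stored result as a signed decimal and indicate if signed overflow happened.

13030 → 0011001011100110
-13935 → 1100100110010001
  0011001011100110
+ 1100100110010001
= 1111110001110111
Result 1111110001110111: MSB = 1 → 64631 − 65536 = -905.
Addends have opposite signs, so signed overflow cannot occur.

-905; no overflow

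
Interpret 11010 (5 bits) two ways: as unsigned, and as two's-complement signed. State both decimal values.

unsigned = 26, signed = -6

Unsigned: 11010 = 26.
Signed: MSB=1 → 26 − 32 = -6.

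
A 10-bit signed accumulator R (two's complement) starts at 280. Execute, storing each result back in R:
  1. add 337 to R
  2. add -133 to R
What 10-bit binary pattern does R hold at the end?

Start: R = 280 = 0100011000.
R = 280 + 337 = 617; wraps to -407 = 1001101001
R = -407 + (-133) = -540; wraps to 484 = 0111100100

0111100100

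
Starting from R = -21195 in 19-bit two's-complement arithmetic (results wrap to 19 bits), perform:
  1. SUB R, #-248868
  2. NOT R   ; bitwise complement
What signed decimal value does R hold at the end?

Start: R = -21195 = 1111010110100110101.
R = -21195 − (-248868) = 227673 = 0110111100101011001
R = NOT 0110111100101011001 = 1001000011010100110 = -227674

-227674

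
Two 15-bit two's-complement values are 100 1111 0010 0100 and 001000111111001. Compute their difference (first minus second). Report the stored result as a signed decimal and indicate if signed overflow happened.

15659; overflow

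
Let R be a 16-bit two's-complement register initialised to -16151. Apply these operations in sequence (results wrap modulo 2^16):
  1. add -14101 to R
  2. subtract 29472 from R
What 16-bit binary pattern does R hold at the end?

Start: R = -16151 = 1100000011101001.
R = -16151 + (-14101) = -30252 = 1000100111010100
R = -30252 − 29472 = -59724; wraps to 5812 = 0001011010110100

0001011010110100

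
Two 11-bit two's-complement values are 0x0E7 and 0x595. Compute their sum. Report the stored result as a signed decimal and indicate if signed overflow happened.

0x0E7 = 00011100111 = 231 (signed)
0x595 = 10110010101 = -619 (signed)
  00011100111
+ 10110010101
= 11001111100
Result 11001111100: MSB = 1 → 1660 − 2048 = -388.
Addends have opposite signs, so signed overflow cannot occur.

-388; no overflow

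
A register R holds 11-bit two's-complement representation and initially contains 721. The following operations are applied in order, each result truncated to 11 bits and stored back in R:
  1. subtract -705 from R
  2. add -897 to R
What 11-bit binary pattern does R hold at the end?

01000010001

Start: R = 721 = 01011010001.
R = 721 − (-705) = 1426; wraps to -622 = 10110010010
R = -622 + (-897) = -1519; wraps to 529 = 01000010001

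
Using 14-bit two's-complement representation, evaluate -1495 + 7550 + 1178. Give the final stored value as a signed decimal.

7233

-1495 + 7550 = 6055 (01011110100111)
6055 + 1178 = 7233 (01110001000001)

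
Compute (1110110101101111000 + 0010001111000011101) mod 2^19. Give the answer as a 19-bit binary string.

0001000100110010101

  1110110101101111000
+ 0010001111000011101
= 0001000100110010101  (discard carry-out 1)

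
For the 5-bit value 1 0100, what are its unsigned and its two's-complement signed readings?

unsigned = 20, signed = -12

Unsigned: 10100 = 20.
Signed: MSB=1 → 20 − 32 = -12.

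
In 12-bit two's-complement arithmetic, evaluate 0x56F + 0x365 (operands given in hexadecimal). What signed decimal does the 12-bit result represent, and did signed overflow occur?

-1836; overflow

0x56F = 010101101111 = 1391 (signed)
0x365 = 001101100101 = 869 (signed)
  010101101111
+ 001101100101
= 100011010100
Result 100011010100: MSB = 1 → 2260 − 4096 = -1836.
Both addends are non-negative but the stored result is negative: signed overflow. The true value 1391 + 869 = 2260 lies outside [-2048, 2047].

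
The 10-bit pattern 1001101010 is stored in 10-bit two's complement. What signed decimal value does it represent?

MSB is 1, so the value is negative.
Unsigned reading: 618. Subtract 2^10 = 1024: 618 − 1024 = -406.

-406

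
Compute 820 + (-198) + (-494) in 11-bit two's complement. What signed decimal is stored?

820 + (-198) = 622 (01001101110)
622 + (-494) = 128 (00010000000)

128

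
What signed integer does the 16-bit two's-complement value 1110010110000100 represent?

MSB is 1, so the value is negative.
Unsigned reading: 58756. Subtract 2^16 = 65536: 58756 − 65536 = -6780.

-6780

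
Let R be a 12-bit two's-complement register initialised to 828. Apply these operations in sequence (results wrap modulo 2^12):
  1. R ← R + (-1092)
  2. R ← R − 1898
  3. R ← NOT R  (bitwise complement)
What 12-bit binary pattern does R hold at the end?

Start: R = 828 = 001100111100.
R = 828 + (-1092) = -264 = 111011111000
R = -264 − 1898 = -2162; wraps to 1934 = 011110001110
R = NOT 011110001110 = 100001110001 = -1935

100001110001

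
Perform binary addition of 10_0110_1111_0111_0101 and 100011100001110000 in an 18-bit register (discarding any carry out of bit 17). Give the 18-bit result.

001010011111100101

  100110111101110101
+ 100011100001110000
= 001010011111100101  (discard carry-out 1)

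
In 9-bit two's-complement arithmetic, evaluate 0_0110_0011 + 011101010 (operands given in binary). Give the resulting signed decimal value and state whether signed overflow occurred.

-179; overflow

0_0110_0011 → 001100011 = 99 (signed)
011101010 = 234 (signed)
  001100011
+ 011101010
= 101001101
Result 101001101: MSB = 1 → 333 − 512 = -179.
Both addends are non-negative but the stored result is negative: signed overflow. The true value 99 + 234 = 333 lies outside [-256, 255].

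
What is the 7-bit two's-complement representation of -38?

1011010

|-38| = 38 = 0100110 in 7 bits.
Invert the bits: 1011001. Add 1: 1011010.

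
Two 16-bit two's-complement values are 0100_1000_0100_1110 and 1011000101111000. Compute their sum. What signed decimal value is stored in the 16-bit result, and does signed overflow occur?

0100_1000_0100_1110 → 0100100001001110 = 18510 (signed)
1011000101111000 = -20104 (signed)
  0100100001001110
+ 1011000101111000
= 1111100111000110
Result 1111100111000110: MSB = 1 → 63942 − 65536 = -1594.
Addends have opposite signs, so signed overflow cannot occur.

-1594; no overflow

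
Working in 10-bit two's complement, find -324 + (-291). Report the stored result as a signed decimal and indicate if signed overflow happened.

409; overflow

-324 → 1010111100
-291 → 1011011101
  1010111100
+ 1011011101
= 0110011001  (discard carry-out 1)
Result 0110011001: MSB = 0 → value 409.
Both addends are negative but the stored result is non-negative: signed overflow. The true value -324 + (-291) = -615 lies outside [-512, 511].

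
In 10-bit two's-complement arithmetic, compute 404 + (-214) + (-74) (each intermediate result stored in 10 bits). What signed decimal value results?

116

404 + (-214) = 190 (0010111110)
190 + (-74) = 116 (0001110100)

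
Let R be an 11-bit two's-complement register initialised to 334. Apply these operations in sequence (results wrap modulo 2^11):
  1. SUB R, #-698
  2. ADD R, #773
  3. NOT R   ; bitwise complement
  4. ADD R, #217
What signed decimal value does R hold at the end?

Start: R = 334 = 00101001110.
R = 334 − (-698) = 1032; wraps to -1016 = 10000001000
R = -1016 + 773 = -243 = 11100001101
R = NOT 11100001101 = 00011110010 = 242
R = 242 + 217 = 459 = 00111001011

459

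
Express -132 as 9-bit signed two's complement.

101111100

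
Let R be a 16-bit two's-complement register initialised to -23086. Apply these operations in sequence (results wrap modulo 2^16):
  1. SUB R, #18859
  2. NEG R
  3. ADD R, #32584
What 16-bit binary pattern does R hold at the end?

0010001100100001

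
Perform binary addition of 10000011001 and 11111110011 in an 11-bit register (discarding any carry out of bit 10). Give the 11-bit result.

  10000011001
+ 11111110011
= 10000001100  (discard carry-out 1)

10000001100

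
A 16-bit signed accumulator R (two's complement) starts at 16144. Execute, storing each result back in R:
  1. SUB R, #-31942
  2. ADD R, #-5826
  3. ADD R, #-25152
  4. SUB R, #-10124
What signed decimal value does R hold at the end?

Start: R = 16144 = 0011111100010000.
R = 16144 − (-31942) = 48086; wraps to -17450 = 1011101111010110
R = -17450 + (-5826) = -23276 = 1010010100010100
R = -23276 + (-25152) = -48428; wraps to 17108 = 0100001011010100
R = 17108 − (-10124) = 27232 = 0110101001100000

27232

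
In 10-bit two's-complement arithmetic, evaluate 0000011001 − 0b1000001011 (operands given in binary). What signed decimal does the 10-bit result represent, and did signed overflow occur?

0000011001 = 25 (signed)
0b1000001011 → 1000001011 = -501 (signed)
Subtract via negate-and-add: invert 1000001011 + 1 = 0111110101 (i.e. 501).
  0000011001
+ 0111110101
= 1000001110
Result 1000001110: MSB = 1 → 526 − 1024 = -498.
Both addends (after negating the subtrahend) are non-negative but the stored result is negative: signed overflow. The true value 25 − (-501) = 526 lies outside [-512, 511].

-498; overflow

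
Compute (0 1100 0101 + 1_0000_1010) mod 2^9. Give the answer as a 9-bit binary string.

111001111

  011000101
+ 100001010
= 111001111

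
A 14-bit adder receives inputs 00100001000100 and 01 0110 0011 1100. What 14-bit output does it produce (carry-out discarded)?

  00100001000100
+ 01011000111100
= 01111010000000

01111010000000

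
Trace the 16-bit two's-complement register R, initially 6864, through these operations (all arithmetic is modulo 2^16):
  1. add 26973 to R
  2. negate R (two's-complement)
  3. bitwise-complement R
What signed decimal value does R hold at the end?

Start: R = 6864 = 0001101011010000.
R = 6864 + 26973 = 33837; wraps to -31699 = 1000010000101101
R = −(-31699) = 31699 = 0111101111010011
R = NOT 0111101111010011 = 1000010000101100 = -31700

-31700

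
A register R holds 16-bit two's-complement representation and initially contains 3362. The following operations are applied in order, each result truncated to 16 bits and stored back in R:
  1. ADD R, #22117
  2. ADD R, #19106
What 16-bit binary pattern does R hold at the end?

1010111000101001

Start: R = 3362 = 0000110100100010.
R = 3362 + 22117 = 25479 = 0110001110000111
R = 25479 + 19106 = 44585; wraps to -20951 = 1010111000101001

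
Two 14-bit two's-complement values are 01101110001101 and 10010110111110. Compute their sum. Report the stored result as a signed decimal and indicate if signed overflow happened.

01101110001101 = 7053 (signed)
10010110111110 = -6722 (signed)
  01101110001101
+ 10010110111110
= 00000101001011  (discard carry-out 1)
Result 00000101001011: MSB = 0 → value 331.
Addends have opposite signs, so signed overflow cannot occur.

331; no overflow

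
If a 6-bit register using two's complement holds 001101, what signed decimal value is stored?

MSB is 0, so the value is non-negative: 001101 = 13.

13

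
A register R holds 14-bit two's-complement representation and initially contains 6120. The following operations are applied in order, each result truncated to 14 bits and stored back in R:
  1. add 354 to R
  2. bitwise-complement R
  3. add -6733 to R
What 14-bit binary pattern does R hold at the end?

Start: R = 6120 = 01011111101000.
R = 6120 + 354 = 6474 = 01100101001010
R = NOT 01100101001010 = 10011010110101 = -6475
R = -6475 + (-6733) = -13208; wraps to 3176 = 00110001101000

00110001101000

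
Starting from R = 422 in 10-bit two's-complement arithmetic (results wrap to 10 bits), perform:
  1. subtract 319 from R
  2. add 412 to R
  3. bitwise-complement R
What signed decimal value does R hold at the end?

Start: R = 422 = 0110100110.
R = 422 − 319 = 103 = 0001100111
R = 103 + 412 = 515; wraps to -509 = 1000000011
R = NOT 1000000011 = 0111111100 = 508

508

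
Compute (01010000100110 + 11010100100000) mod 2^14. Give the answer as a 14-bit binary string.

  01010000100110
+ 11010100100000
= 00100101000110  (discard carry-out 1)

00100101000110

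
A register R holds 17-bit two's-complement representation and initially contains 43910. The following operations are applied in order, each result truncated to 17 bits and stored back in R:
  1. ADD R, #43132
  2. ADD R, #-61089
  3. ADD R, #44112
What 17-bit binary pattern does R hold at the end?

10001000110110001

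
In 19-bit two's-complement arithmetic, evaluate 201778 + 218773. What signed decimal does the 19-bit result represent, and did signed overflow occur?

-103737; overflow

201778 → 0110001010000110010
218773 → 0110101011010010101
  0110001010000110010
+ 0110101011010010101
= 1100110101011000111
Result 1100110101011000111: MSB = 1 → 420551 − 524288 = -103737.
Both addends are non-negative but the stored result is negative: signed overflow. The true value 201778 + 218773 = 420551 lies outside [-262144, 262143].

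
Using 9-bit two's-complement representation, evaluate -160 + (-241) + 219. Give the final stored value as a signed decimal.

-182

-160 + (-241) = -401 → wraps to 111 (001101111)
111 + 219 = 330 → wraps to -182 (101001010)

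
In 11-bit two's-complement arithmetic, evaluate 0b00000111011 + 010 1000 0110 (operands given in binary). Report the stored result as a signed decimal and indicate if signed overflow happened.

0b00000111011 → 00000111011 = 59 (signed)
010 1000 0110 → 01010000110 = 646 (signed)
  00000111011
+ 01010000110
= 01011000001
Result 01011000001: MSB = 0 → value 705.
Both addends are non-negative and so is the stored result: no signed overflow.

705; no overflow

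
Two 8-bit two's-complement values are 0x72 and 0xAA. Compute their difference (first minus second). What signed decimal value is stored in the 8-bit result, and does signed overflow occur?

0x72 = 01110010 = 114 (signed)
0xAA = 10101010 = -86 (signed)
Subtract via negate-and-add: invert 10101010 + 1 = 01010110 (i.e. 86).
  01110010
+ 01010110
= 11001000
Result 11001000: MSB = 1 → 200 − 256 = -56.
Both addends (after negating the subtrahend) are non-negative but the stored result is negative: signed overflow. The true value 114 − (-86) = 200 lies outside [-128, 127].

-56; overflow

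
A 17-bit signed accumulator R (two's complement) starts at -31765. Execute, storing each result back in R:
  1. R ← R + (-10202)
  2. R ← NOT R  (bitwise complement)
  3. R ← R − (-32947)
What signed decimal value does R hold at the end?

-56159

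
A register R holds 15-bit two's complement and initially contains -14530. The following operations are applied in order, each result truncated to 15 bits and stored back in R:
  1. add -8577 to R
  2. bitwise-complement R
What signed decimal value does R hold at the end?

-9662

Start: R = -14530 = 100011100111110.
R = -14530 + (-8577) = -23107; wraps to 9661 = 010010110111101
R = NOT 010010110111101 = 101101001000010 = -9662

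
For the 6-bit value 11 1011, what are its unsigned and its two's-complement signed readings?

Unsigned: 111011 = 59.
Signed: MSB=1 → 59 − 64 = -5.

unsigned = 59, signed = -5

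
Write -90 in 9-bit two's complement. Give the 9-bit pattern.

110100110

|-90| = 90 = 001011010 in 9 bits.
Invert the bits: 110100101. Add 1: 110100110.
Check: 110100110 reads as 422 − 512 = -90.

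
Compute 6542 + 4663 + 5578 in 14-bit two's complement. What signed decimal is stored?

399

6542 + 4663 = 11205 → wraps to -5179 (10101111000101)
-5179 + 5578 = 399 (00000110001111)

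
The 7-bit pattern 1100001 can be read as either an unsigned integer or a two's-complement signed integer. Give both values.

unsigned = 97, signed = -31

Unsigned: 1100001 = 97.
Signed: MSB=1 → 97 − 128 = -31.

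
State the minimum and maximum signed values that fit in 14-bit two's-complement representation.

min = -8192, max = 8191

Minimum: −2^13 = -8192.
Maximum: 2^13 − 1 = 8191.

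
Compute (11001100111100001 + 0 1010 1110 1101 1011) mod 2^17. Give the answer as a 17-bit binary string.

  11001100111100001
+ 01010111011011011
= 00100100010111100  (discard carry-out 1)

00100100010111100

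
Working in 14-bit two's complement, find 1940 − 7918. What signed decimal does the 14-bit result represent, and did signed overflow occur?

-5978; no overflow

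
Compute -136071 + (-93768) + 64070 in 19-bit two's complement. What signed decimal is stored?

-136071 + (-93768) = -229839 (1000111111000110001)
-229839 + 64070 = -165769 (1010111100001110111)

-165769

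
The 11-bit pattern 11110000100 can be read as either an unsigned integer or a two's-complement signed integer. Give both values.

unsigned = 1924, signed = -124

Unsigned: 11110000100 = 1924.
Signed: MSB=1 → 1924 − 2048 = -124.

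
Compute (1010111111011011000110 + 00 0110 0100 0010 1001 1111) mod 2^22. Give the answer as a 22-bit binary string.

1100100011100101100101

  1010111111011011000110
+ 0001100100001010011111
= 1100100011100101100101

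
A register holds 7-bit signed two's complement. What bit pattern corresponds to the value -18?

|-18| = 18 = 0010010 in 7 bits.
Invert the bits: 1101101. Add 1: 1101110.
Check: 1101110 reads as 110 − 128 = -18.

1101110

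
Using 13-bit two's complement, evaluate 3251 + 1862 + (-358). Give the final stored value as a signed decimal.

3251 + 1862 = 5113 → wraps to -3079 (1001111111001)
-3079 + (-358) = -3437 (1001010010011)

-3437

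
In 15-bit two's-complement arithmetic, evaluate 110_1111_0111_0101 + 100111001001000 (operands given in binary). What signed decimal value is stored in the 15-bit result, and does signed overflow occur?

110_1111_0111_0101 → 110111101110101 = -4235 (signed)
100111001001000 = -12728 (signed)
  110111101110101
+ 100111001001000
= 011110110111101  (discard carry-out 1)
Result 011110110111101: MSB = 0 → value 15805.
Both addends are negative but the stored result is non-negative: signed overflow. The true value -4235 + (-12728) = -16963 lies outside [-16384, 16383].

15805; overflow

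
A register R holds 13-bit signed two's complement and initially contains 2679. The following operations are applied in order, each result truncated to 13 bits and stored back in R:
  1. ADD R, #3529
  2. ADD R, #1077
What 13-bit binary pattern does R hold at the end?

1110001110101

Start: R = 2679 = 0101001110111.
R = 2679 + 3529 = 6208; wraps to -1984 = 1100001000000
R = -1984 + 1077 = -907 = 1110001110101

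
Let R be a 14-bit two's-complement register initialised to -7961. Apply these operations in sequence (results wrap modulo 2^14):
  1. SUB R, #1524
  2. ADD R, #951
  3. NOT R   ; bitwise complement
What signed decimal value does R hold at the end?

-7851

Start: R = -7961 = 10000011100111.
R = -7961 − 1524 = -9485; wraps to 6899 = 01101011110011
R = 6899 + 951 = 7850 = 01111010101010
R = NOT 01111010101010 = 10000101010101 = -7851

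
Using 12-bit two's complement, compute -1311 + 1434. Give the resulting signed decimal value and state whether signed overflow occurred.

-1311 → 101011100001
1434 → 010110011010
  101011100001
+ 010110011010
= 000001111011  (discard carry-out 1)
Result 000001111011: MSB = 0 → value 123.
Addends have opposite signs, so signed overflow cannot occur.

123; no overflow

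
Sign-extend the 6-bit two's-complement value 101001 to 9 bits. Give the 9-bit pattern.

MSB of 101001 is 1; replicate it into the new high bits.
111|101001 → 111101001 (still -23).

111101001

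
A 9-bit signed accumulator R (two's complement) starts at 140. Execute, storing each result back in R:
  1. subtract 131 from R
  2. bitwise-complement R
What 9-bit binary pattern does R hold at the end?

Start: R = 140 = 010001100.
R = 140 − 131 = 9 = 000001001
R = NOT 000001001 = 111110110 = -10

111110110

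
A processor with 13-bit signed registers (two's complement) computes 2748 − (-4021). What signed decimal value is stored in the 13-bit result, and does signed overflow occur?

-1423; overflow

2748 → 0101010111100
-4021 → 1000001001011
Subtract via negate-and-add: invert 1000001001011 + 1 = 0111110110101 (i.e. 4021).
  0101010111100
+ 0111110110101
= 1101001110001
Result 1101001110001: MSB = 1 → 6769 − 8192 = -1423.
Both addends (after negating the subtrahend) are non-negative but the stored result is negative: signed overflow. The true value 2748 − (-4021) = 6769 lies outside [-4096, 4095].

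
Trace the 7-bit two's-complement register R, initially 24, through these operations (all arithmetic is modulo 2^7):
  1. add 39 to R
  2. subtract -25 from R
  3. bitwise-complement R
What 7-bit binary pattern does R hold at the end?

Start: R = 24 = 0011000.
R = 24 + 39 = 63 = 0111111
R = 63 − (-25) = 88; wraps to -40 = 1011000
R = NOT 1011000 = 0100111 = 39

0100111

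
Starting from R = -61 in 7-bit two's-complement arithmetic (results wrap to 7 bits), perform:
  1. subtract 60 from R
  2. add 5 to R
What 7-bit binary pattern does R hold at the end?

0001100

Start: R = -61 = 1000011.
R = -61 − 60 = -121; wraps to 7 = 0000111
R = 7 + 5 = 12 = 0001100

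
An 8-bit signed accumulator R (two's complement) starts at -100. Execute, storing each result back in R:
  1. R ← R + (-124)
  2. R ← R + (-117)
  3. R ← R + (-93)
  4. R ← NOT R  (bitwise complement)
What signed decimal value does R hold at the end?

-79

Start: R = -100 = 10011100.
R = -100 + (-124) = -224; wraps to 32 = 00100000
R = 32 + (-117) = -85 = 10101011
R = -85 + (-93) = -178; wraps to 78 = 01001110
R = NOT 01001110 = 10110001 = -79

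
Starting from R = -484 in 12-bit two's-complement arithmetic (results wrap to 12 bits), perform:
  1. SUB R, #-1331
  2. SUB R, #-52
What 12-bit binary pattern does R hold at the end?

001110000011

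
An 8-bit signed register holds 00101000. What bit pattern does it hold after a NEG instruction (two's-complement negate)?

Invert: 11010111. Add 1: 11011000.

11011000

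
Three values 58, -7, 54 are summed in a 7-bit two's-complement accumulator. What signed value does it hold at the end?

58 + (-7) = 51 (0110011)
51 + 54 = 105 → wraps to -23 (1101001)

-23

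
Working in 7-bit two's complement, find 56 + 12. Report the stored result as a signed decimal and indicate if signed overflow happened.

-60; overflow

56 → 0111000
12 → 0001100
  0111000
+ 0001100
= 1000100
Result 1000100: MSB = 1 → 68 − 128 = -60.
Both addends are non-negative but the stored result is negative: signed overflow. The true value 56 + 12 = 68 lies outside [-64, 63].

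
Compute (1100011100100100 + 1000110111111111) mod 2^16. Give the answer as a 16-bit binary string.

0101010100100011

  1100011100100100
+ 1000110111111111
= 0101010100100011  (discard carry-out 1)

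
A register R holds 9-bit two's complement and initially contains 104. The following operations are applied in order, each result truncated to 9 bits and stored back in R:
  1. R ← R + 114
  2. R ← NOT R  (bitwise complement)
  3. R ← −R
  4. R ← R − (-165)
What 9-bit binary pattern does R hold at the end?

Start: R = 104 = 001101000.
R = 104 + 114 = 218 = 011011010
R = NOT 011011010 = 100100101 = -219
R = −(-219) = 219 = 011011011
R = 219 − (-165) = 384; wraps to -128 = 110000000

110000000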